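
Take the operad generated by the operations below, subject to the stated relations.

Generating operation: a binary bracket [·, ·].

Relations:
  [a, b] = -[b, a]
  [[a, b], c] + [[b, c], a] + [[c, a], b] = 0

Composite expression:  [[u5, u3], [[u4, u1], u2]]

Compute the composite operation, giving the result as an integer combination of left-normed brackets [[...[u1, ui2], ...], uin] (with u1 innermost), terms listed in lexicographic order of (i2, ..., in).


-[[[[u1, u4], u2], u3], u5] + [[[[u1, u4], u2], u5], u3]

Antisymmetry and Jacobi reduce to u1-anchored left-normed brackets.
Composite bracket: [[u5, u3], [[u4, u1], u2]]
The bracket unfolds into 16 signed words via [a, b] = ab - ba (2^4 = 16).
Only words starting with u1 matter:
  the word u1u4u2u3u5 carries sign -1 and contributes -[[[[u1, u4], u2], u3], u5]
  the word u1u4u2u5u3 carries sign +1 and contributes +[[[[u1, u4], u2], u5], u3]


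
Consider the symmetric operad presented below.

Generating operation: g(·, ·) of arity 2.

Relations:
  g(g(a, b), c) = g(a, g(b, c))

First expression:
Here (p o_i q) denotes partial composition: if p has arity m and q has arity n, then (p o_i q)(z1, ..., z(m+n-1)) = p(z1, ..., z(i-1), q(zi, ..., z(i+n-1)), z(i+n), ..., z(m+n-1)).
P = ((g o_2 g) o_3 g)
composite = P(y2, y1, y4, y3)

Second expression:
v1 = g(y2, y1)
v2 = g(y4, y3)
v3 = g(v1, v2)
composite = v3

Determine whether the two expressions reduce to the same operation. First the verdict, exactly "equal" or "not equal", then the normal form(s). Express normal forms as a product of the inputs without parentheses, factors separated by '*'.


In normal form, the first expression is y2 * y1 * y4 * y3
In normal form, the second expression is y2 * y1 * y4 * y3
The forms coincide; equal.

equal — both sides give y2 * y1 * y4 * y3


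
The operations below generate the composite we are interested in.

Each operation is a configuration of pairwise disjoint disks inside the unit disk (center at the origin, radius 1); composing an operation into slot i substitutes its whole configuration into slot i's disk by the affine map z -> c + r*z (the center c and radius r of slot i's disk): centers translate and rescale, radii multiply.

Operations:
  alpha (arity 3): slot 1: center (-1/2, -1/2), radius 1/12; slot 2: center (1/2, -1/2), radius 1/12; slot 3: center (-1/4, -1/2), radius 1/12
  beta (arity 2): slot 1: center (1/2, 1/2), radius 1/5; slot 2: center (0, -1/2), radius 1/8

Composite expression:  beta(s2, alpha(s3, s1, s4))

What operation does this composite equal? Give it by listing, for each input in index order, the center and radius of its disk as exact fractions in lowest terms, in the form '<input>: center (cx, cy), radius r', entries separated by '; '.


Follow each s-input down from beta: c' goes to c + r*c', radius to r*r'.
input s2: composing its 1 substitution step yields center (1/2, 1/2), radius 1/5
input s3: composing its 2 substitution steps yields center (-1/16, -9/16), radius 1/96
input s1: composing its 2 substitution steps yields center (1/16, -9/16), radius 1/96
input s4: composing its 2 substitution steps yields center (-1/32, -9/16), radius 1/96

s1: center (1/16, -9/16), radius 1/96; s2: center (1/2, 1/2), radius 1/5; s3: center (-1/16, -9/16), radius 1/96; s4: center (-1/32, -9/16), radius 1/96


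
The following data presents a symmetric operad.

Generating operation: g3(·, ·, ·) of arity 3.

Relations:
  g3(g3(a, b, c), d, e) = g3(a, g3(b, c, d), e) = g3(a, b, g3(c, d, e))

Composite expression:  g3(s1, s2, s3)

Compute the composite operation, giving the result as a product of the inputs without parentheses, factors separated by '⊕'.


s1 ⊕ s2 ⊕ s3

The g3-tree's shape is irrelevant; the s-reading-order decides.
g3(s1, s2, s3) linearizes to s1 ⊕ s2 ⊕ s3


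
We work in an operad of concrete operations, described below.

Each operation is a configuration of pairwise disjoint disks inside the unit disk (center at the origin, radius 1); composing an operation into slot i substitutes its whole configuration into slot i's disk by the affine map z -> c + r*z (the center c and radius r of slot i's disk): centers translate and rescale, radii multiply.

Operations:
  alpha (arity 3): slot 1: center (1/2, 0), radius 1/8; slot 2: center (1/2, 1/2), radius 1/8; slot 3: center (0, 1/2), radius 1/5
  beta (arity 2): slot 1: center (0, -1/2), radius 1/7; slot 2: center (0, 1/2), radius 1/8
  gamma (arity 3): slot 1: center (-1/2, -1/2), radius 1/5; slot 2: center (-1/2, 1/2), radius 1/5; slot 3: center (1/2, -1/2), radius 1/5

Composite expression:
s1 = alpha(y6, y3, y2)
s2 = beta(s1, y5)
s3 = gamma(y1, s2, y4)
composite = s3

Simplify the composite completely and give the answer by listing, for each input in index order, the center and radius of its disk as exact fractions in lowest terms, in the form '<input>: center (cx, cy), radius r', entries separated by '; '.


y1: center (-1/2, -1/2), radius 1/5; y2: center (-1/2, 29/70), radius 1/175; y3: center (-17/35, 29/70), radius 1/280; y4: center (1/2, -1/2), radius 1/5; y5: center (-1/2, 3/5), radius 1/40; y6: center (-17/35, 2/5), radius 1/280

Each y-disk chains the slot maps above it in gamma; radii multiply.
for y1, the 1-step affine chain lands on center (-1/2, -1/2), radius 1/5
for y6, the 3-step affine chain lands on center (-17/35, 2/5), radius 1/280
for y3, the 3-step affine chain lands on center (-17/35, 29/70), radius 1/280
for y2, the 3-step affine chain lands on center (-1/2, 29/70), radius 1/175
for y5, the 2-step affine chain lands on center (-1/2, 3/5), radius 1/40
for y4, the 1-step affine chain lands on center (1/2, -1/2), radius 1/5


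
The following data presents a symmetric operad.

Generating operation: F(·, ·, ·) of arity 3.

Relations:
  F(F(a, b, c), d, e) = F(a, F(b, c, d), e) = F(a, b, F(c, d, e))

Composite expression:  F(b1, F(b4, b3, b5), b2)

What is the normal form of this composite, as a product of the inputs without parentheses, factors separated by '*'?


Every regrouping of F is equal, so read the b-inputs in written order.
F(b4, b3, b5) spells out as b4 * b3 * b5
F(b1, F(b4, b3, b5), b2) spells out as b1 * b4 * b3 * b5 * b2

b1 * b4 * b3 * b5 * b2


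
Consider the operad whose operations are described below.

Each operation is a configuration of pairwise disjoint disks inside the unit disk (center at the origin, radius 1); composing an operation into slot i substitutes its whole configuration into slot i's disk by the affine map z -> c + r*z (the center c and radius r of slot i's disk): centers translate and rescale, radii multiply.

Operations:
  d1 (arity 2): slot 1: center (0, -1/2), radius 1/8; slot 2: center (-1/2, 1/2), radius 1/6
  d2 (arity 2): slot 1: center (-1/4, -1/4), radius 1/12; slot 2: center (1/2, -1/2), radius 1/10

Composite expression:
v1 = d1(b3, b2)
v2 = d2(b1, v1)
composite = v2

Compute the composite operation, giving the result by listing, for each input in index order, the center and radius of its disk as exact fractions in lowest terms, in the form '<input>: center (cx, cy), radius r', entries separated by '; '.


b1: center (-1/4, -1/4), radius 1/12; b2: center (9/20, -9/20), radius 1/60; b3: center (1/2, -11/20), radius 1/80


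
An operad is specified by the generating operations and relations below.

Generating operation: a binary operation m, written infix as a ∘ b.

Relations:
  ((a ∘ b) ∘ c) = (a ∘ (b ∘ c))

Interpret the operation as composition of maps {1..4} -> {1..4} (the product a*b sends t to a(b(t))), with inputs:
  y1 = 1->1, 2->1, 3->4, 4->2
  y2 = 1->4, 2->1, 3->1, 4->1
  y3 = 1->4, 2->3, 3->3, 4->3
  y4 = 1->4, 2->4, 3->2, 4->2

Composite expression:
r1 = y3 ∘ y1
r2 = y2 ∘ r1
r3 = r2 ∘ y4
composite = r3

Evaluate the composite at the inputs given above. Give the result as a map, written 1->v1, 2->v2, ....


1->1, 2->1, 3->1, 4->1

(y3 ∘ y1) = 1->4, 2->4, 3->3, 4->3
(y2 ∘ (y3 ∘ y1)) = 1->1, 2->1, 3->1, 4->1
((y2 ∘ (y3 ∘ y1)) ∘ y4) = 1->1, 2->1, 3->1, 4->1


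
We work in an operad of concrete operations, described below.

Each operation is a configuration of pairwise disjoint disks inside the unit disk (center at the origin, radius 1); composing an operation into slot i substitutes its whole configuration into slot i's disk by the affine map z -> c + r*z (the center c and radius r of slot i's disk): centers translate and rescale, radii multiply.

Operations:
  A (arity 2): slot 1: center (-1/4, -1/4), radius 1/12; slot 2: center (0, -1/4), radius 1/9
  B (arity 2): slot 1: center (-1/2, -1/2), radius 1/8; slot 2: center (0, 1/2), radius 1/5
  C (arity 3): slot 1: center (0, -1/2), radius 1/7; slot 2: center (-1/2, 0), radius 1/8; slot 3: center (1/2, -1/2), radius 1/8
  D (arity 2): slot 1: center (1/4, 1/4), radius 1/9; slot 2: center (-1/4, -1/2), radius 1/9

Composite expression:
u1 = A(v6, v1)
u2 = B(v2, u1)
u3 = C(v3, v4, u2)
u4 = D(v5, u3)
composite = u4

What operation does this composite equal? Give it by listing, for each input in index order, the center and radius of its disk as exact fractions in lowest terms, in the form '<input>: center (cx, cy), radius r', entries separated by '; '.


Only the slot chain above each v matters under D; compose those maps.
for v5, the 1-step affine chain lands on center (1/4, 1/4), radius 1/9
for v3, the 2-step affine chain lands on center (-1/4, -5/9), radius 1/63
for v4, the 2-step affine chain lands on center (-11/36, -1/2), radius 1/72
for v2, the 3-step affine chain lands on center (-29/144, -9/16), radius 1/576
for v6, the 4-step affine chain lands on center (-281/1440, -791/1440), radius 1/4320
for v1, the 4-step affine chain lands on center (-7/36, -791/1440), radius 1/3240

v1: center (-7/36, -791/1440), radius 1/3240; v2: center (-29/144, -9/16), radius 1/576; v3: center (-1/4, -5/9), radius 1/63; v4: center (-11/36, -1/2), radius 1/72; v5: center (1/4, 1/4), radius 1/9; v6: center (-281/1440, -791/1440), radius 1/4320


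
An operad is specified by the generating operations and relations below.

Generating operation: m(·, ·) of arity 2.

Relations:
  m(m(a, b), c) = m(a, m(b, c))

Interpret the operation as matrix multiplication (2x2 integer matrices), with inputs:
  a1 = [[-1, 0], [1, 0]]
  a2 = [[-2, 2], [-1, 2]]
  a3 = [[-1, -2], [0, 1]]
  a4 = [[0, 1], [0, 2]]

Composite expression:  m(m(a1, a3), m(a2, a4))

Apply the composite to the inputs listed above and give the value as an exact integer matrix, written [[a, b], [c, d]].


m(a1, a3) = [[1, 2], [-1, -2]]
m(a2, a4) = [[0, 2], [0, 3]]
m(m(a1, a3), m(a2, a4)) = [[0, 8], [0, -8]]

[[0, 8], [0, -8]]


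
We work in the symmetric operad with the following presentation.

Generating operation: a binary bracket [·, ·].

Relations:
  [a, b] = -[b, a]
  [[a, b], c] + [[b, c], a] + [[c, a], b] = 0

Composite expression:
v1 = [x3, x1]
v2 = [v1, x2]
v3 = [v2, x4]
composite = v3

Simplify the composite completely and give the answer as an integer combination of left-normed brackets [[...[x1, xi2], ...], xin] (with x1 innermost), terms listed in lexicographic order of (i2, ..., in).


-[[[x1, x3], x2], x4]

In the tensor algebra, words opening x1 carry the x1-anchored form.
Composite bracket: [[[x3, x1], x2], x4]
Each bracket splits as ab - ba, giving 8 signed words (2^3 = 8).
Keep just the words that open with x1:
  x1x3x2x4 appears with sign -1, giving the term -[[[x1, x3], x2], x4]


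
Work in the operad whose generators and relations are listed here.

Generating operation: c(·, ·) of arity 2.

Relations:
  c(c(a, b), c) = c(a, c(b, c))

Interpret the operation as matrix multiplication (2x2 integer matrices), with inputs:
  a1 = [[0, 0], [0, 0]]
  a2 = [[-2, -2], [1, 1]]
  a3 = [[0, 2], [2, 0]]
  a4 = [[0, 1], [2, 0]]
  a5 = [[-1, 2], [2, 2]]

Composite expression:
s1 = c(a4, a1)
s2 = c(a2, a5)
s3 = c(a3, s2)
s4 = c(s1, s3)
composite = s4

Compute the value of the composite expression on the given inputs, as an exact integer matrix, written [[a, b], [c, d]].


[[0, 0], [0, 0]]

c(a4, a1) = [[0, 0], [0, 0]]
c(a2, a5) = [[-2, -8], [1, 4]]
c(a3, c(a2, a5)) = [[2, 8], [-4, -16]]
c(c(a4, a1), c(a3, c(a2, a5))) = [[0, 0], [0, 0]]


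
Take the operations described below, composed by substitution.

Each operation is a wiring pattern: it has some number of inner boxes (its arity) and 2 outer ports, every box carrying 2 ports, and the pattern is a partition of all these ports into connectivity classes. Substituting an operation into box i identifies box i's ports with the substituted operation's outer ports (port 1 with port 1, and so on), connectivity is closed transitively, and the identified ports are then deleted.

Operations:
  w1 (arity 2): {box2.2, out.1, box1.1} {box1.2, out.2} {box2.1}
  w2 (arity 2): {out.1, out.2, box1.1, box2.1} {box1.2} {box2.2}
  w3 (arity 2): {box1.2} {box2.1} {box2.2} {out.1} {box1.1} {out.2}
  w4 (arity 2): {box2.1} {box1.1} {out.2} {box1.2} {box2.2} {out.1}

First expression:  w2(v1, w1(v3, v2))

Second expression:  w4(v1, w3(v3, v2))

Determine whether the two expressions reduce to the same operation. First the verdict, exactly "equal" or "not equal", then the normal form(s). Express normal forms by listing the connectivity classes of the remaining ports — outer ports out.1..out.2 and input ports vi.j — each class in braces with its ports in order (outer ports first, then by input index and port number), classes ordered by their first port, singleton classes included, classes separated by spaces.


not equal: they reduce to {out.1, out.2, v1.1, v2.2, v3.1} {v1.2} {v2.1} {v3.2} and {out.1} {out.2} {v1.1} {v1.2} {v2.1} {v2.2} {v3.1} {v3.2}

The first composite normalizes to {out.1, out.2, v1.1, v2.2, v3.1} {v1.2} {v2.1} {v3.2}
The second composite normalizes to {out.1} {out.2} {v1.1} {v1.2} {v2.1} {v2.2} {v3.1} {v3.2}
Different reductions; not equal.


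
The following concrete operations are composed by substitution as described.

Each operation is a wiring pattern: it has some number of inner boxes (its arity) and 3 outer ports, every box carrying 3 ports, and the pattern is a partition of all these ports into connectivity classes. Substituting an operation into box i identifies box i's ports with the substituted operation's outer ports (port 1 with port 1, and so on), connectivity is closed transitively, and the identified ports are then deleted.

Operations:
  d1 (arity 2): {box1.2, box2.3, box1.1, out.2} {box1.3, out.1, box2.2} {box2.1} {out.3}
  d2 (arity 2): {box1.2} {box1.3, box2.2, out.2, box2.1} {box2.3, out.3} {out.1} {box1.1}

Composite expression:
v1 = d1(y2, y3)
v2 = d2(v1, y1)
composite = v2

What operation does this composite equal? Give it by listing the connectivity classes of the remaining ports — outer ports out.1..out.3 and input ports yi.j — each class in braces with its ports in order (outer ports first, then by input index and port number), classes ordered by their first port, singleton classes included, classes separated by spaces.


Treat the ports identified at d2 as solder joints: merge, then drop.
composing d1 on (y2, y3), with out.j its own outer ports: {out.1, y2.3, y3.2} {out.2, y2.1, y2.2, y3.3} {out.3} {y3.1}
composing d2 on (y2, y3, y1), with out.j its own outer ports: {out.1} {out.2, y1.1, y1.2} {out.3, y1.3} {y2.1, y2.2, y3.3} {y2.3, y3.2} {y3.1}

{out.1} {out.2, y1.1, y1.2} {out.3, y1.3} {y2.1, y2.2, y3.3} {y2.3, y3.2} {y3.1}


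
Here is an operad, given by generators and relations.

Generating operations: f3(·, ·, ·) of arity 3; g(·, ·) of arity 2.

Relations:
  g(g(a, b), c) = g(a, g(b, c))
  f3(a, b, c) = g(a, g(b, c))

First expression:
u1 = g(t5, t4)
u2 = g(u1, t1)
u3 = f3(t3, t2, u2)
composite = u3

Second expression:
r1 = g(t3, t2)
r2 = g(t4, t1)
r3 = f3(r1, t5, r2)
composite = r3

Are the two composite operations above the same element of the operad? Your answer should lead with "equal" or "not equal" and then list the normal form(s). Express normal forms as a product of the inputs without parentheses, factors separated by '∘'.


equal — both sides give t3 ∘ t2 ∘ t5 ∘ t4 ∘ t1


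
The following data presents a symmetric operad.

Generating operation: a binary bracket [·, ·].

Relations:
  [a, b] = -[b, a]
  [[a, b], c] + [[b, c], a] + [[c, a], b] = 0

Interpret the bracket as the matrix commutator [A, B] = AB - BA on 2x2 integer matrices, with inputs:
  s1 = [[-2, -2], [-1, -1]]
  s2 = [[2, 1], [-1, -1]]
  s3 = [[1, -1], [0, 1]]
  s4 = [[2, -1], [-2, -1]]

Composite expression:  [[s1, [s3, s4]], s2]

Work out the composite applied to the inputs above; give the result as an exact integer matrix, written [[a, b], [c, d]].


[[-1, -9], [-6, 1]]

[s3, s4] = [[2, 3], [0, -2]]
[s1, [s3, s4]] = [[3, 5], [-4, -3]]
[[s1, [s3, s4]], s2] = [[-1, -9], [-6, 1]]


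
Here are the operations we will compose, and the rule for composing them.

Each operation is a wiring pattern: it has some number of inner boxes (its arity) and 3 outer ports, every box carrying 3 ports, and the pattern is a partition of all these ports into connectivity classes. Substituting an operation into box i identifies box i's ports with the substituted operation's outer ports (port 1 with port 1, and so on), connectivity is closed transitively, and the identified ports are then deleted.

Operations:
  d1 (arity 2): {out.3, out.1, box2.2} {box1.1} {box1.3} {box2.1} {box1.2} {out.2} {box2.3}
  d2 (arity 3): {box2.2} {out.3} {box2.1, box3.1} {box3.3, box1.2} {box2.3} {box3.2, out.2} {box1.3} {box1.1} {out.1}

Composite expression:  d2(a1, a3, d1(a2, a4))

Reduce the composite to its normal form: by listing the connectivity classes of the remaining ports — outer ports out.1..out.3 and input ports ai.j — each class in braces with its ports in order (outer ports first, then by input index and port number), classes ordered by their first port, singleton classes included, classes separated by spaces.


Treat the ports identified at d2 as solder joints: merge, then drop.
through d1, on inputs (a2, a4): {out.1, out.3, a4.2} {out.2} {a2.1} {a2.2} {a2.3} {a4.1} {a4.3} (out.j = stage outer ports)
through d2, on inputs (a1, a3, a2, a4): {out.1} {out.2} {out.3} {a1.1} {a1.2, a3.1, a4.2} {a1.3} {a2.1} {a2.2} {a2.3} {a3.2} {a3.3} {a4.1} {a4.3} (out.j = stage outer ports)

{out.1} {out.2} {out.3} {a1.1} {a1.2, a3.1, a4.2} {a1.3} {a2.1} {a2.2} {a2.3} {a3.2} {a3.3} {a4.1} {a4.3}


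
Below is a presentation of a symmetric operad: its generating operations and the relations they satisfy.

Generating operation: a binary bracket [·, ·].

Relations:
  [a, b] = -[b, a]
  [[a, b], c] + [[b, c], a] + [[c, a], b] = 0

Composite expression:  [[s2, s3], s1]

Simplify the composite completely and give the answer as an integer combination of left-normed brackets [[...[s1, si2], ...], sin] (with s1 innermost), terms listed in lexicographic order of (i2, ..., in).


-[[s1, s2], s3] + [[s1, s3], s2]


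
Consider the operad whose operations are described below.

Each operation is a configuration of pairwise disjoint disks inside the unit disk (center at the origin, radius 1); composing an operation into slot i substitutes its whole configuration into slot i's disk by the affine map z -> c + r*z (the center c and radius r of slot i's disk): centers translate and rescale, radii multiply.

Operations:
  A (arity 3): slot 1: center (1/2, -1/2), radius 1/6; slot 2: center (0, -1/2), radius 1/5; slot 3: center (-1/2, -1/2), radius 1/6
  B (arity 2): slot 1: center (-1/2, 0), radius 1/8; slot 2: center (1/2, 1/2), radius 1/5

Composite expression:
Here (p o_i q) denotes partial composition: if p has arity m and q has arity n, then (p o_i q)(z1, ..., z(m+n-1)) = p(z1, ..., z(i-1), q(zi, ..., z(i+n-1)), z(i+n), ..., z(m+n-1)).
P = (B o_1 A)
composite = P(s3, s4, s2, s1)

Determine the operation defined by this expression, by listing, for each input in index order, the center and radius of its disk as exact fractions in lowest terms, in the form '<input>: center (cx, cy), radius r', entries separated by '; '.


s1: center (1/2, 1/2), radius 1/5; s2: center (-9/16, -1/16), radius 1/48; s3: center (-7/16, -1/16), radius 1/48; s4: center (-1/2, -1/16), radius 1/40

Only the slot chain above each s matters under B; compose those maps.
s3 passes through 2 substitutions, ending at center (-7/16, -1/16), radius 1/48
s4 passes through 2 substitutions, ending at center (-1/2, -1/16), radius 1/40
s2 passes through 2 substitutions, ending at center (-9/16, -1/16), radius 1/48
s1 passes through 1 substitution, ending at center (1/2, 1/2), radius 1/5


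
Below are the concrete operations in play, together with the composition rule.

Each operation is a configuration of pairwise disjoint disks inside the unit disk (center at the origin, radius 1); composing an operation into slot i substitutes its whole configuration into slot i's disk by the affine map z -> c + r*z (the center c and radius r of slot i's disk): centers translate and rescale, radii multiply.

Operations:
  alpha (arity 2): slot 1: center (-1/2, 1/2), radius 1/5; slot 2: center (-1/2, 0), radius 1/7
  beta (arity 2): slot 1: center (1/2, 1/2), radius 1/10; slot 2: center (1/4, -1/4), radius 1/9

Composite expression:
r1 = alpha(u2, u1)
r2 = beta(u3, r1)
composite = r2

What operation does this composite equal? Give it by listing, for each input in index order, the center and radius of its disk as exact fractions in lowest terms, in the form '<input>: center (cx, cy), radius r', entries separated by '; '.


Follow each u-input down from beta: c' goes to c + r*c', radius to r*r'.
u3 passes through 1 substitution, ending at center (1/2, 1/2), radius 1/10
u2 passes through 2 substitutions, ending at center (7/36, -7/36), radius 1/45
u1 passes through 2 substitutions, ending at center (7/36, -1/4), radius 1/63

u1: center (7/36, -1/4), radius 1/63; u2: center (7/36, -7/36), radius 1/45; u3: center (1/2, 1/2), radius 1/10


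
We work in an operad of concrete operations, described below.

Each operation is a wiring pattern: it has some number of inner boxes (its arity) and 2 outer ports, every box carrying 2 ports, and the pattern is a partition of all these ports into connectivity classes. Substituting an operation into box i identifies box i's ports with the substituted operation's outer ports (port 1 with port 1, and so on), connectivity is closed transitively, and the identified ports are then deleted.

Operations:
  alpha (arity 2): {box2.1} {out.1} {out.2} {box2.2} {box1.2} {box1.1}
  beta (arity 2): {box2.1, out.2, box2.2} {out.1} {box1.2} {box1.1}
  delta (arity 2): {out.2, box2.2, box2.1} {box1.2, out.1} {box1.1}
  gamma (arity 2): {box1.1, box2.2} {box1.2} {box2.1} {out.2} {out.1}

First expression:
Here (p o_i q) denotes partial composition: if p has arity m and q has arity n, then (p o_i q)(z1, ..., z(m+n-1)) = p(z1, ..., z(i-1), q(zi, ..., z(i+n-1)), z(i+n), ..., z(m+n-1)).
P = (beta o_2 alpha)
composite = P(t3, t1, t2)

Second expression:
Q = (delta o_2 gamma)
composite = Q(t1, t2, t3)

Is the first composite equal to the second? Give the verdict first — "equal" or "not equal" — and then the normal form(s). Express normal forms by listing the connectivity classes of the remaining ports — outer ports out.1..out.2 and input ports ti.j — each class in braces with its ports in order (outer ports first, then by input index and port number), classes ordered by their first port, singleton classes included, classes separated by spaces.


The first expression, normalized: {out.1} {out.2} {t1.1} {t1.2} {t2.1} {t2.2} {t3.1} {t3.2}
The second expression, normalized: {out.1, t1.2} {out.2} {t1.1} {t2.1, t3.2} {t2.2} {t3.1}
They disagree, so not equal.

not equal; first: {out.1} {out.2} {t1.1} {t1.2} {t2.1} {t2.2} {t3.1} {t3.2}; second: {out.1, t1.2} {out.2} {t1.1} {t2.1, t3.2} {t2.2} {t3.1}


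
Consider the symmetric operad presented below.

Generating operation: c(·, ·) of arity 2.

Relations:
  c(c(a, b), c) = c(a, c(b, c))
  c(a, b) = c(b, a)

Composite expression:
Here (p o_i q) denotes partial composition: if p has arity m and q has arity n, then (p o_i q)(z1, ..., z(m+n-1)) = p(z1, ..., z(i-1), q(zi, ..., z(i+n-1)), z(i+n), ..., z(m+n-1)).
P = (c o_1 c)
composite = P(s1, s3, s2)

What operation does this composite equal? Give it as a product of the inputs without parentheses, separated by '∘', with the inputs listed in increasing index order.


s1 ∘ s2 ∘ s3


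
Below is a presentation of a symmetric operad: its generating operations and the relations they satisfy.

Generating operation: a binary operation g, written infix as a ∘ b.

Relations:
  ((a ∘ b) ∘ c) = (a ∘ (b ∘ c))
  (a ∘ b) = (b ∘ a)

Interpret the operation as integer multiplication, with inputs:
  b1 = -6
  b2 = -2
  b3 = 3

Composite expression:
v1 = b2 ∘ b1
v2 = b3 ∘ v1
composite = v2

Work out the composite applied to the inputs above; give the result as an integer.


36


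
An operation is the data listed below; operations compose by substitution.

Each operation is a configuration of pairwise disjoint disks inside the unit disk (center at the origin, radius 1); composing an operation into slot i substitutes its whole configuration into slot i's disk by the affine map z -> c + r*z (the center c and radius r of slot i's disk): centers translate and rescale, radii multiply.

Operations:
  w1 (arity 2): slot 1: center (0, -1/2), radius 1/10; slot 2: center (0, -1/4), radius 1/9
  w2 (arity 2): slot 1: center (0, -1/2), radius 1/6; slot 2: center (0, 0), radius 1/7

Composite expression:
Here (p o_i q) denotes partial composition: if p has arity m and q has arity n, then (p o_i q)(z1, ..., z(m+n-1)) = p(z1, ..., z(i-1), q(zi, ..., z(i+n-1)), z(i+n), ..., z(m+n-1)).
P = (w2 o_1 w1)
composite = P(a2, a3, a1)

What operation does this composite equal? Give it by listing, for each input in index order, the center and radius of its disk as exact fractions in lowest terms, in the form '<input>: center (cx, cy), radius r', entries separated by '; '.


a1: center (0, 0), radius 1/7; a2: center (0, -7/12), radius 1/60; a3: center (0, -13/24), radius 1/54

Only the slot chain above each a matters under w2; compose those maps.
tracing a2 down its 2-map path: center (0, -7/12), radius 1/60
tracing a3 down its 2-map path: center (0, -13/24), radius 1/54
tracing a1 down its 1-map path: center (0, 0), radius 1/7


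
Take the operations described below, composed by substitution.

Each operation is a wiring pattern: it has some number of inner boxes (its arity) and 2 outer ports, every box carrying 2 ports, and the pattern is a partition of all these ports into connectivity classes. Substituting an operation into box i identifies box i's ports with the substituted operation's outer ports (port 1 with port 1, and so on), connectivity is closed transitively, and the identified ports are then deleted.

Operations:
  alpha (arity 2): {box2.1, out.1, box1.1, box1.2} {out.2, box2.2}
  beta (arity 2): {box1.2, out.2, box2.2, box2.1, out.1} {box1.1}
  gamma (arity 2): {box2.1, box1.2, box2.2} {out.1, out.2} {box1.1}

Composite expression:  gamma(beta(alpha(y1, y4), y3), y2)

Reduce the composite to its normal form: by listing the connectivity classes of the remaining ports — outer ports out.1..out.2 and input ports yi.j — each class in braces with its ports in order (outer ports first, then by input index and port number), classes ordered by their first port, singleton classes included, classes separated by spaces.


{out.1, out.2} {y1.1, y1.2, y4.1} {y2.1, y2.2, y3.1, y3.2, y4.2}

Reachability decides: close wires over gamma-identified ports.
after alpha, the pattern on (y1, y4) reads {out.1, y1.1, y1.2, y4.1} {out.2, y4.2} (out.j = its outer ports)
after beta, the pattern on (y1, y4, y3) reads {out.1, out.2, y3.1, y3.2, y4.2} {y1.1, y1.2, y4.1} (out.j = its outer ports)
after gamma, the pattern on (y1, y4, y3, y2) reads {out.1, out.2} {y1.1, y1.2, y4.1} {y2.1, y2.2, y3.1, y3.2, y4.2} (out.j = its outer ports)


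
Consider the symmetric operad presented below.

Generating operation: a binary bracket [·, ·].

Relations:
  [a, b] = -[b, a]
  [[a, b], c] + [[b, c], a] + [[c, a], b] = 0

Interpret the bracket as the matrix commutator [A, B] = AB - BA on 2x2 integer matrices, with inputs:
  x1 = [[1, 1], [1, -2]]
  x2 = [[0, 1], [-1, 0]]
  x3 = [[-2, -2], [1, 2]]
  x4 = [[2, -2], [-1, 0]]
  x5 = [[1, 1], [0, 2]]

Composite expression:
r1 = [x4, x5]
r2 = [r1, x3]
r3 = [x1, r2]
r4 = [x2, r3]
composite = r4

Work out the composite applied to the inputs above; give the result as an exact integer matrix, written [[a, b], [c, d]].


[x4, x5] = [[1, 0], [1, -1]]
[[x4, x5], x3] = [[2, -4], [-6, -2]]
[x1, [[x4, x5], x3]] = [[-2, -16], [22, 2]]
[x2, [x1, [[x4, x5], x3]]] = [[6, 4], [4, -6]]

[[6, 4], [4, -6]]


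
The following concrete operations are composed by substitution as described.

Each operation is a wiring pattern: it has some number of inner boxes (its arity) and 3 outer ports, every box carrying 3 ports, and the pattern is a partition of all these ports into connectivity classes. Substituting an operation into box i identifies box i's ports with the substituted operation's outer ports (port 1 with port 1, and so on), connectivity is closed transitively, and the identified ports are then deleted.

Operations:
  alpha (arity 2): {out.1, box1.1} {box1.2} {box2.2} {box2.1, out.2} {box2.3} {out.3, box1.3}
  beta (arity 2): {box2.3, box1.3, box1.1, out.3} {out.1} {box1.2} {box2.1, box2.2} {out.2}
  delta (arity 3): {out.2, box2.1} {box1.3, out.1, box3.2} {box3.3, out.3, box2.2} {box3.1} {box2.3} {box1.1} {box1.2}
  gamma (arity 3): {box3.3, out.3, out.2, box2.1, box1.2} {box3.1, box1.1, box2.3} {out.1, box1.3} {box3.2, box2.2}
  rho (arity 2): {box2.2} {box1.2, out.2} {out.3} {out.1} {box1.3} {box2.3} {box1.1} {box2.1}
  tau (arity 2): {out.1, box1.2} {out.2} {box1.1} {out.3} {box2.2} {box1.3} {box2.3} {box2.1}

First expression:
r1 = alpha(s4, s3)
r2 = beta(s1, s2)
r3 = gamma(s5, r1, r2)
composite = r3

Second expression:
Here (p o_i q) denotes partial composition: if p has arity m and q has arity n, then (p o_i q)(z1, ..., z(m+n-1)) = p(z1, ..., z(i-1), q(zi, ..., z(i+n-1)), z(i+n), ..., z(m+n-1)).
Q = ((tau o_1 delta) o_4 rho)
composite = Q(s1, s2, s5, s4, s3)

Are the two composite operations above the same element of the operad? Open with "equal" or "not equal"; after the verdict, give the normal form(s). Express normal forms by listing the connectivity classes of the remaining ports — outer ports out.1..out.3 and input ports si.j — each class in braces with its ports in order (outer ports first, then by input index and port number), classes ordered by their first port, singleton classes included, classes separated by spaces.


not equal; the first gives {out.1, s5.3} {out.2, out.3, s1.1, s1.3, s2.3, s4.1, s5.2} {s1.2} {s2.1, s2.2} {s3.1} {s3.2} {s3.3} {s4.2} {s4.3, s5.1} and the second {out.1, s2.1} {out.2} {out.3} {s1.1} {s1.2} {s1.3, s5.2} {s2.2, s5.3} {s2.3} {s3.1} {s3.2} {s3.3} {s4.1} {s4.2} {s4.3} {s5.1}

The first expression reduces to {out.1, s5.3} {out.2, out.3, s1.1, s1.3, s2.3, s4.1, s5.2} {s1.2} {s2.1, s2.2} {s3.1} {s3.2} {s3.3} {s4.2} {s4.3, s5.1}
The second expression reduces to {out.1, s2.1} {out.2} {out.3} {s1.1} {s1.2} {s1.3, s5.2} {s2.2, s5.3} {s2.3} {s3.1} {s3.2} {s3.3} {s4.1} {s4.2} {s4.3} {s5.1}
The forms do not match — not equal.


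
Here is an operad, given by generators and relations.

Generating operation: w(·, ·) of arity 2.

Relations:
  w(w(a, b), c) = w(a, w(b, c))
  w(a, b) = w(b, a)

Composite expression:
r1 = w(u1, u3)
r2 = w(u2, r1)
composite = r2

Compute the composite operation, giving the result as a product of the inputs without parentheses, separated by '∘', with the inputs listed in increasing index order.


u1 ∘ u2 ∘ u3

Reordering under w is free, so list the u-inputs canonically.
w(u1, u3) spells out as u1 ∘ u3
w(u2, w(u1, u3)) spells out as u2 ∘ u1 ∘ u3
reordering the factors by index: u1 ∘ u2 ∘ u3


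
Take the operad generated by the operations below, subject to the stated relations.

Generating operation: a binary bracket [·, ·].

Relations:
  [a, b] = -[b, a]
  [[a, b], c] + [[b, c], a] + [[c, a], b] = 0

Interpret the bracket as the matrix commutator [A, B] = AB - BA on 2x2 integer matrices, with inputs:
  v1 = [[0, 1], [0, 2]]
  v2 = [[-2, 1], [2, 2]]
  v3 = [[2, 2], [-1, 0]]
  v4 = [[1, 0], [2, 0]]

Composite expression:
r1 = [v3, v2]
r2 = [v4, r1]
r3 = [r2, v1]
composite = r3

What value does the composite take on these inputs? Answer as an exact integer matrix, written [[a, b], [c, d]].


[[-20, -20], [-40, 20]]

[v3, v2] = [[5, 10], [0, -5]]
[v4, [v3, v2]] = [[-20, 10], [20, 20]]
[[v4, [v3, v2]], v1] = [[-20, -20], [-40, 20]]


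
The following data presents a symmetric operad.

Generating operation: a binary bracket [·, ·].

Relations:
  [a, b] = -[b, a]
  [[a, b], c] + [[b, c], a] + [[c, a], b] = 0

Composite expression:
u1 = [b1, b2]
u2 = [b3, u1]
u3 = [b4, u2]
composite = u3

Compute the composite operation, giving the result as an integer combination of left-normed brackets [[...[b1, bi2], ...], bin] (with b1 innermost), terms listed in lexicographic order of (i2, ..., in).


[[[b1, b2], b3], b4]


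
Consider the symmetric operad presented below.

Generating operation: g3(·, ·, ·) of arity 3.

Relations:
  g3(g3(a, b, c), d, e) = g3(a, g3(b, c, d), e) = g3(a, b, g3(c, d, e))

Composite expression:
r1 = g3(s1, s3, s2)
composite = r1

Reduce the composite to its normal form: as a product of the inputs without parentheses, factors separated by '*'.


s1 * s3 * s2


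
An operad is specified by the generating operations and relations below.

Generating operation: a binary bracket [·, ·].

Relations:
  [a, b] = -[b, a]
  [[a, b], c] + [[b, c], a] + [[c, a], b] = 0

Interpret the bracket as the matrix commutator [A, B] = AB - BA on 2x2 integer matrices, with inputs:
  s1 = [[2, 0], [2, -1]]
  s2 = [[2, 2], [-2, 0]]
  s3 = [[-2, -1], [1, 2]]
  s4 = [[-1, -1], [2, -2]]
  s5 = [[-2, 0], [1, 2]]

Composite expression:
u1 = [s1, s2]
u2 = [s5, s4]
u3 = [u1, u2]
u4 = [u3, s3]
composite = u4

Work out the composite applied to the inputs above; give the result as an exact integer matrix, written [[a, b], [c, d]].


[[48, -204], [-396, -48]]


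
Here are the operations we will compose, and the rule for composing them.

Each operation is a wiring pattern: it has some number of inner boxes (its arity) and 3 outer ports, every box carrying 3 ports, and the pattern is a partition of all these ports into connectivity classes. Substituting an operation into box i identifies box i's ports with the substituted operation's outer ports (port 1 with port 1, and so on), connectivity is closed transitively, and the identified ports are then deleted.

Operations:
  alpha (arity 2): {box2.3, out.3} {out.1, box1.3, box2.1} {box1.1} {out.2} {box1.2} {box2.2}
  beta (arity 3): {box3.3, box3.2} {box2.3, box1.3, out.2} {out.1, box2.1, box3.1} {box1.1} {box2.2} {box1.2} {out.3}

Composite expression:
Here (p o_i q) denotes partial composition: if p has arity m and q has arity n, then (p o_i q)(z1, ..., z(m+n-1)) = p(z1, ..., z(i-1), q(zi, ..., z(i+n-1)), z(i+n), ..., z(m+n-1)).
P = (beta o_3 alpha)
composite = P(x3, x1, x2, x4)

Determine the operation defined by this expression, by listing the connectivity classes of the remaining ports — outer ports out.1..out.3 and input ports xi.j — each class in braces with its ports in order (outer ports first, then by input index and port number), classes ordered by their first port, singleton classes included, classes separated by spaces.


{out.1, x1.1, x2.3, x4.1} {out.2, x1.3, x3.3} {out.3} {x1.2} {x2.1} {x2.2} {x3.1} {x3.2} {x4.2} {x4.3}

Treat the ports identified at beta as solder joints: merge, then drop.
through alpha, on inputs (x2, x4): {out.1, x2.3, x4.1} {out.2} {out.3, x4.3} {x2.1} {x2.2} {x4.2} (out.j = stage outer ports)
through beta, on inputs (x3, x1, x2, x4): {out.1, x1.1, x2.3, x4.1} {out.2, x1.3, x3.3} {out.3} {x1.2} {x2.1} {x2.2} {x3.1} {x3.2} {x4.2} {x4.3} (out.j = stage outer ports)


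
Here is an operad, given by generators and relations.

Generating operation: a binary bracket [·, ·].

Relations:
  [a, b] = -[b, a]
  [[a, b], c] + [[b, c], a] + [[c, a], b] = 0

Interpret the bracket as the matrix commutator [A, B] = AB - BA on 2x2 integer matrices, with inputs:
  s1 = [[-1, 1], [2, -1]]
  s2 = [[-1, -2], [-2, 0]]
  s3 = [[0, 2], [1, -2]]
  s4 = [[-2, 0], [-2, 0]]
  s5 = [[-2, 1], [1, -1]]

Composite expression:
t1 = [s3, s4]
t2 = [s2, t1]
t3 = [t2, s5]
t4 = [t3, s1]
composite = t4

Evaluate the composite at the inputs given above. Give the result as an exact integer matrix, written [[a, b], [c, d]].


[s3, s4] = [[-4, 4], [2, 4]]
[s2, [s3, s4]] = [[4, -20], [18, -4]]
[[s2, [s3, s4]], s5] = [[-38, -12], [-26, 38]]
[[[s2, [s3, s4]], s5], s1] = [[2, -76], [152, -2]]

[[2, -76], [152, -2]]


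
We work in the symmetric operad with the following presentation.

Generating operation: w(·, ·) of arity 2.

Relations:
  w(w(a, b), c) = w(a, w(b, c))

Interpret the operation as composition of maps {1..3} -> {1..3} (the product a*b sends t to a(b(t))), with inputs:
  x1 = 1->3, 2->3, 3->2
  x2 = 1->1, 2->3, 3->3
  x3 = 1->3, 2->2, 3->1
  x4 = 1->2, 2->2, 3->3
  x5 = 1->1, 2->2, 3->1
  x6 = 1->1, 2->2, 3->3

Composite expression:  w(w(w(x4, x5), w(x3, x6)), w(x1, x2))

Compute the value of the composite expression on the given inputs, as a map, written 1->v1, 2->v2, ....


w(x4, x5) = 1->2, 2->2, 3->2
w(x3, x6) = 1->3, 2->2, 3->1
w(w(x4, x5), w(x3, x6)) = 1->2, 2->2, 3->2
w(x1, x2) = 1->3, 2->2, 3->2
w(w(w(x4, x5), w(x3, x6)), w(x1, x2)) = 1->2, 2->2, 3->2

1->2, 2->2, 3->2


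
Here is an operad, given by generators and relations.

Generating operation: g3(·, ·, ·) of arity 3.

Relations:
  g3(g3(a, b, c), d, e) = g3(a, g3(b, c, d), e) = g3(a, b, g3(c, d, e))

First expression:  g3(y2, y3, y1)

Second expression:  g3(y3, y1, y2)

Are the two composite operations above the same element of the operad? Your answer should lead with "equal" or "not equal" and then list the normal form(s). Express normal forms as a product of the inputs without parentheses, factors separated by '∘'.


Normal form of the first expression: y2 ∘ y3 ∘ y1
Normal form of the second expression: y3 ∘ y1 ∘ y2
The normal forms differ: not equal.

not equal; the first gives y2 ∘ y3 ∘ y1 and the second y3 ∘ y1 ∘ y2


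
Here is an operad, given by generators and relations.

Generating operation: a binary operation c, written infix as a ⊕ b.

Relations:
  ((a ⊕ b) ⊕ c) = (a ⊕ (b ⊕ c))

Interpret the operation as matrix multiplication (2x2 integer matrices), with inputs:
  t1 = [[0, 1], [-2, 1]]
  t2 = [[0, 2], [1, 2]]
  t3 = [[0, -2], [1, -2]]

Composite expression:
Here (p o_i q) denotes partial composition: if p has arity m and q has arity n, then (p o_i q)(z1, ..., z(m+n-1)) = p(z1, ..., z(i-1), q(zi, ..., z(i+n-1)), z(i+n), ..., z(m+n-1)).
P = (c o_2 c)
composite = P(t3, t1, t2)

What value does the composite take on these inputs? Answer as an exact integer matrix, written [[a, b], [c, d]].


(t1 ⊕ t2) = [[1, 2], [1, -2]]
(t3 ⊕ (t1 ⊕ t2)) = [[-2, 4], [-1, 6]]

[[-2, 4], [-1, 6]]


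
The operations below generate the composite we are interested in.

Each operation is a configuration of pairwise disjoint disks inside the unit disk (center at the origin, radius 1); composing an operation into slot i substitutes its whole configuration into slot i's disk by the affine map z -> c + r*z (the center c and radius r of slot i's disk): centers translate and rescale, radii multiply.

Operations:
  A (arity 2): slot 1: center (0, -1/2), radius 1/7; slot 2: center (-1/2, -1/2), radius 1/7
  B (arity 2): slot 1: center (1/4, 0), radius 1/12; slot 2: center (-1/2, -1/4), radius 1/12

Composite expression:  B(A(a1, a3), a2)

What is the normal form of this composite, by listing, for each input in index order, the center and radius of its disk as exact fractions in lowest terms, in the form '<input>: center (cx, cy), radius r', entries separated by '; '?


a1: center (1/4, -1/24), radius 1/84; a2: center (-1/2, -1/4), radius 1/12; a3: center (5/24, -1/24), radius 1/84

Below B, radii multiply path by path; the a-disk centers shift.
tracing a1 down its 2-map path: center (1/4, -1/24), radius 1/84
tracing a3 down its 2-map path: center (5/24, -1/24), radius 1/84
tracing a2 down its 1-map path: center (-1/2, -1/4), radius 1/12
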